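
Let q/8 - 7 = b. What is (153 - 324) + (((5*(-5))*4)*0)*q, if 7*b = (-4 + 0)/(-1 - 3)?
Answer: -171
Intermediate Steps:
b = ⅐ (b = ((-4 + 0)/(-1 - 3))/7 = (-4/(-4))/7 = (-4*(-¼))/7 = (⅐)*1 = ⅐ ≈ 0.14286)
q = 400/7 (q = 56 + 8*(⅐) = 56 + 8/7 = 400/7 ≈ 57.143)
(153 - 324) + (((5*(-5))*4)*0)*q = (153 - 324) + (((5*(-5))*4)*0)*(400/7) = -171 + (-25*4*0)*(400/7) = -171 - 100*0*(400/7) = -171 + 0*(400/7) = -171 + 0 = -171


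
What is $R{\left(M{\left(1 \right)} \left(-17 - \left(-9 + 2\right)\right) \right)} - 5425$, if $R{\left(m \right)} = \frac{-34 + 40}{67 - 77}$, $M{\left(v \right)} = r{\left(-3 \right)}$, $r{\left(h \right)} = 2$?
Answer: $- \frac{27128}{5} \approx -5425.6$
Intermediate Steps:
$M{\left(v \right)} = 2$
$R{\left(m \right)} = - \frac{3}{5}$ ($R{\left(m \right)} = \frac{6}{-10} = 6 \left(- \frac{1}{10}\right) = - \frac{3}{5}$)
$R{\left(M{\left(1 \right)} \left(-17 - \left(-9 + 2\right)\right) \right)} - 5425 = - \frac{3}{5} - 5425 = - \frac{27128}{5}$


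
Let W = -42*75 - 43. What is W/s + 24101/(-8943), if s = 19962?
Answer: -15444217/5409702 ≈ -2.8549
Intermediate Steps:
W = -3193 (W = -3150 - 43 = -3193)
W/s + 24101/(-8943) = -3193/19962 + 24101/(-8943) = -3193*1/19962 + 24101*(-1/8943) = -3193/19962 - 2191/813 = -15444217/5409702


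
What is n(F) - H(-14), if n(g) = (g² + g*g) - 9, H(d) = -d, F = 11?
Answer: 219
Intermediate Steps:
n(g) = -9 + 2*g² (n(g) = (g² + g²) - 9 = 2*g² - 9 = -9 + 2*g²)
n(F) - H(-14) = (-9 + 2*11²) - (-1)*(-14) = (-9 + 2*121) - 1*14 = (-9 + 242) - 14 = 233 - 14 = 219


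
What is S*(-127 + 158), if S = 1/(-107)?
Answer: -31/107 ≈ -0.28972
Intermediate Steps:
S = -1/107 ≈ -0.0093458
S*(-127 + 158) = -(-127 + 158)/107 = -1/107*31 = -31/107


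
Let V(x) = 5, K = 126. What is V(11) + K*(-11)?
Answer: -1381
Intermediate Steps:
V(11) + K*(-11) = 5 + 126*(-11) = 5 - 1386 = -1381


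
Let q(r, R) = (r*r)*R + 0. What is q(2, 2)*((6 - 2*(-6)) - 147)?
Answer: -1032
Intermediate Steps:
q(r, R) = R*r² (q(r, R) = r²*R + 0 = R*r² + 0 = R*r²)
q(2, 2)*((6 - 2*(-6)) - 147) = (2*2²)*((6 - 2*(-6)) - 147) = (2*4)*((6 + 12) - 147) = 8*(18 - 147) = 8*(-129) = -1032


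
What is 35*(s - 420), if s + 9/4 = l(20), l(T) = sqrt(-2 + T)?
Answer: -59115/4 + 105*sqrt(2) ≈ -14630.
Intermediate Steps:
s = -9/4 + 3*sqrt(2) (s = -9/4 + sqrt(-2 + 20) = -9/4 + sqrt(18) = -9/4 + 3*sqrt(2) ≈ 1.9926)
35*(s - 420) = 35*((-9/4 + 3*sqrt(2)) - 420) = 35*(-1689/4 + 3*sqrt(2)) = -59115/4 + 105*sqrt(2)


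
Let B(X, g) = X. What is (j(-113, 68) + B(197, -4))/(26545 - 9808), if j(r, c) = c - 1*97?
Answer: 8/797 ≈ 0.010038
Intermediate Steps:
j(r, c) = -97 + c (j(r, c) = c - 97 = -97 + c)
(j(-113, 68) + B(197, -4))/(26545 - 9808) = ((-97 + 68) + 197)/(26545 - 9808) = (-29 + 197)/16737 = 168*(1/16737) = 8/797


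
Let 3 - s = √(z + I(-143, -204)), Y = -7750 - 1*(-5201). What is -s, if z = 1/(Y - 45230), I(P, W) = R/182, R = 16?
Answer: -3 + √1661506650349/4347889 ≈ -2.7035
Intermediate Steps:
I(P, W) = 8/91 (I(P, W) = 16/182 = 16*(1/182) = 8/91)
Y = -2549 (Y = -7750 + 5201 = -2549)
z = -1/47779 (z = 1/(-2549 - 45230) = 1/(-47779) = -1/47779 ≈ -2.0930e-5)
s = 3 - √1661506650349/4347889 (s = 3 - √(-1/47779 + 8/91) = 3 - √(382141/4347889) = 3 - √1661506650349/4347889 ≈ 2.7035)
-s = -(3 - √1661506650349/4347889) = -3 + √1661506650349/4347889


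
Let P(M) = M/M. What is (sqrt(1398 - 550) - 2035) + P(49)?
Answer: -2034 + 4*sqrt(53) ≈ -2004.9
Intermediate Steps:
P(M) = 1
(sqrt(1398 - 550) - 2035) + P(49) = (sqrt(1398 - 550) - 2035) + 1 = (sqrt(848) - 2035) + 1 = (4*sqrt(53) - 2035) + 1 = (-2035 + 4*sqrt(53)) + 1 = -2034 + 4*sqrt(53)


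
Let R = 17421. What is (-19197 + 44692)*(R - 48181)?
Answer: -784226200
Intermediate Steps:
(-19197 + 44692)*(R - 48181) = (-19197 + 44692)*(17421 - 48181) = 25495*(-30760) = -784226200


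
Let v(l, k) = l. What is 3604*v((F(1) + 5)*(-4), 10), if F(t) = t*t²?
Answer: -86496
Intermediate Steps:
F(t) = t³
3604*v((F(1) + 5)*(-4), 10) = 3604*((1³ + 5)*(-4)) = 3604*((1 + 5)*(-4)) = 3604*(6*(-4)) = 3604*(-24) = -86496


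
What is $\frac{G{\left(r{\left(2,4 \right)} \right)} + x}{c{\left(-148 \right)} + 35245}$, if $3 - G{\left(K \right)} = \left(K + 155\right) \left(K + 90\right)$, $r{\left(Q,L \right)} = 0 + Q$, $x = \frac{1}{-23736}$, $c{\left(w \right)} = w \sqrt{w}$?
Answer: $- \frac{12080984231365}{29562044328312} - \frac{12682548349 i \sqrt{37}}{3695255541039} \approx -0.40867 - 0.020877 i$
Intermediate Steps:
$c{\left(w \right)} = w^{\frac{3}{2}}$
$x = - \frac{1}{23736} \approx -4.213 \cdot 10^{-5}$
$r{\left(Q,L \right)} = Q$
$G{\left(K \right)} = 3 - \left(90 + K\right) \left(155 + K\right)$ ($G{\left(K \right)} = 3 - \left(K + 155\right) \left(K + 90\right) = 3 - \left(155 + K\right) \left(90 + K\right) = 3 - \left(90 + K\right) \left(155 + K\right)$)
$\frac{G{\left(r{\left(2,4 \right)} \right)} + x}{c{\left(-148 \right)} + 35245} = \frac{\left(-13947 - 2^{2} - 490\right) - \frac{1}{23736}}{\left(-148\right)^{\frac{3}{2}} + 35245} = \frac{\left(-13947 - 4 - 490\right) - \frac{1}{23736}}{- 296 i \sqrt{37} + 35245} = \frac{\left(-13947 - 4 - 490\right) - \frac{1}{23736}}{35245 - 296 i \sqrt{37}} = \frac{-14441 - \frac{1}{23736}}{35245 - 296 i \sqrt{37}} = - \frac{342771577}{23736 \left(35245 - 296 i \sqrt{37}\right)}$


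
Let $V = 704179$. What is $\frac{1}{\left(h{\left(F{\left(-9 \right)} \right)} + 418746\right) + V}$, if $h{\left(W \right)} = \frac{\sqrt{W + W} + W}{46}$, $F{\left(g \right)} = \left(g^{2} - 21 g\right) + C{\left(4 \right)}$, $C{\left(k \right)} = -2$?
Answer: $\frac{594030407}{667055055653147} - \frac{23 \sqrt{134}}{667055055653147} \approx 8.9053 \cdot 10^{-7}$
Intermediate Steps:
$F{\left(g \right)} = -2 + g^{2} - 21 g$ ($F{\left(g \right)} = \left(g^{2} - 21 g\right) - 2 = -2 + g^{2} - 21 g$)
$h{\left(W \right)} = \frac{W}{46} + \frac{\sqrt{2} \sqrt{W}}{46}$ ($h{\left(W \right)} = \left(\sqrt{2 W} + W\right) \frac{1}{46} = \left(\sqrt{2} \sqrt{W} + W\right) \frac{1}{46} = \left(W + \sqrt{2} \sqrt{W}\right) \frac{1}{46} = \frac{W}{46} + \frac{\sqrt{2} \sqrt{W}}{46}$)
$\frac{1}{\left(h{\left(F{\left(-9 \right)} \right)} + 418746\right) + V} = \frac{1}{\left(\left(\frac{-2 + \left(-9\right)^{2} - -189}{46} + \frac{\sqrt{2} \sqrt{-2 + \left(-9\right)^{2} - -189}}{46}\right) + 418746\right) + 704179} = \frac{1}{\left(\left(\frac{-2 + 81 + 189}{46} + \frac{\sqrt{2} \sqrt{-2 + 81 + 189}}{46}\right) + 418746\right) + 704179} = \frac{1}{\left(\left(\frac{1}{46} \cdot 268 + \frac{\sqrt{2} \sqrt{268}}{46}\right) + 418746\right) + 704179} = \frac{1}{\left(\left(\frac{134}{23} + \frac{\sqrt{2} \cdot 2 \sqrt{67}}{46}\right) + 418746\right) + 704179} = \frac{1}{\left(\left(\frac{134}{23} + \frac{\sqrt{134}}{23}\right) + 418746\right) + 704179} = \frac{1}{\left(\frac{9631292}{23} + \frac{\sqrt{134}}{23}\right) + 704179} = \frac{1}{\frac{25827409}{23} + \frac{\sqrt{134}}{23}}$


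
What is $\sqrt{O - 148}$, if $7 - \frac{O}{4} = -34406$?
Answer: $4 \sqrt{8594} \approx 370.82$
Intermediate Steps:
$O = 137652$ ($O = 28 - -137624 = 28 + 137624 = 137652$)
$\sqrt{O - 148} = \sqrt{137652 - 148} = \sqrt{137504} = 4 \sqrt{8594}$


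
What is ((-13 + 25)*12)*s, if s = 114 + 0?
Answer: 16416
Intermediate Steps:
s = 114
((-13 + 25)*12)*s = ((-13 + 25)*12)*114 = (12*12)*114 = 144*114 = 16416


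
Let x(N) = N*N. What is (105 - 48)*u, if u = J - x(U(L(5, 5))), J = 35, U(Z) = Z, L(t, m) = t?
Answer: 570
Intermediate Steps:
x(N) = N²
u = 10 (u = 35 - 1*5² = 35 - 1*25 = 35 - 25 = 10)
(105 - 48)*u = (105 - 48)*10 = 57*10 = 570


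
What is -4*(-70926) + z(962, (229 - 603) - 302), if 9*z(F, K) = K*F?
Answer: 1903024/9 ≈ 2.1145e+5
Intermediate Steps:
z(F, K) = F*K/9 (z(F, K) = (K*F)/9 = (F*K)/9 = F*K/9)
-4*(-70926) + z(962, (229 - 603) - 302) = -4*(-70926) + (⅑)*962*((229 - 603) - 302) = 283704 + (⅑)*962*(-374 - 302) = 283704 + (⅑)*962*(-676) = 283704 - 650312/9 = 1903024/9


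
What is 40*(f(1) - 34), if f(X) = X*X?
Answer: -1320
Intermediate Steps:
f(X) = X²
40*(f(1) - 34) = 40*(1² - 34) = 40*(1 - 34) = 40*(-33) = -1320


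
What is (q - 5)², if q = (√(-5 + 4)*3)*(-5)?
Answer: -200 + 150*I ≈ -200.0 + 150.0*I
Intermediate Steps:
q = -15*I (q = (√(-1)*3)*(-5) = (I*3)*(-5) = (3*I)*(-5) = -15*I ≈ -15.0*I)
(q - 5)² = (-15*I - 5)² = (-5 - 15*I)²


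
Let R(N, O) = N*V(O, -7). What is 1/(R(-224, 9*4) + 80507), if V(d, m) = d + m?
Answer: 1/74011 ≈ 1.3512e-5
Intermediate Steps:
R(N, O) = N*(-7 + O) (R(N, O) = N*(O - 7) = N*(-7 + O))
1/(R(-224, 9*4) + 80507) = 1/(-224*(-7 + 9*4) + 80507) = 1/(-224*(-7 + 36) + 80507) = 1/(-224*29 + 80507) = 1/(-6496 + 80507) = 1/74011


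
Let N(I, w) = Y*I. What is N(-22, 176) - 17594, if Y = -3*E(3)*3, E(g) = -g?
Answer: -18188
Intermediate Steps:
Y = 27 (Y = -(-3)*3*3 = -3*(-3)*3 = 9*3 = 27)
N(I, w) = 27*I
N(-22, 176) - 17594 = 27*(-22) - 17594 = -594 - 17594 = -18188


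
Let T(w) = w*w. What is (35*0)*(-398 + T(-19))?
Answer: 0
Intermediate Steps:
T(w) = w²
(35*0)*(-398 + T(-19)) = (35*0)*(-398 + (-19)²) = 0*(-398 + 361) = 0*(-37) = 0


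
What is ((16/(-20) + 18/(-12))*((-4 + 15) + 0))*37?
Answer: -9361/10 ≈ -936.10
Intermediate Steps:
((16/(-20) + 18/(-12))*((-4 + 15) + 0))*37 = ((16*(-1/20) + 18*(-1/12))*(11 + 0))*37 = ((-⅘ - 3/2)*11)*37 = -23/10*11*37 = -253/10*37 = -9361/10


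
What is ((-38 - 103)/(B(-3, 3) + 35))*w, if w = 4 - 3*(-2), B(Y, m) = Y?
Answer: -705/16 ≈ -44.063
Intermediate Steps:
w = 10 (w = 4 - 1*(-6) = 4 + 6 = 10)
((-38 - 103)/(B(-3, 3) + 35))*w = ((-38 - 103)/(-3 + 35))*10 = -141/32*10 = -705/16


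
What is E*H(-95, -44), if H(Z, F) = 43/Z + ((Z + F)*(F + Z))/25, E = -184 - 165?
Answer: -128042516/475 ≈ -2.6956e+5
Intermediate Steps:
E = -349
H(Z, F) = 43/Z + (F + Z)²/25 (H(Z, F) = 43/Z + ((F + Z)*(F + Z))*(1/25) = 43/Z + (F + Z)²*(1/25) = 43/Z + (F + Z)²/25)
E*H(-95, -44) = -349*(43/(-95) + (-44 - 95)²/25) = -349*(43*(-1/95) + (1/25)*(-139)²) = -349*(-43/95 + (1/25)*19321) = -349*(-43/95 + 19321/25) = -349*366884/475 = -128042516/475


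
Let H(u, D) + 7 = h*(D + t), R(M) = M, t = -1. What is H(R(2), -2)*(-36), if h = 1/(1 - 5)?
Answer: 225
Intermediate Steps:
h = -¼ (h = 1/(-4) = -¼ ≈ -0.25000)
H(u, D) = -27/4 - D/4 (H(u, D) = -7 - (D - 1)/4 = -7 - (-1 + D)/4 = -7 + (¼ - D/4) = -27/4 - D/4)
H(R(2), -2)*(-36) = (-27/4 - ¼*(-2))*(-36) = (-27/4 + ½)*(-36) = -25/4*(-36) = 225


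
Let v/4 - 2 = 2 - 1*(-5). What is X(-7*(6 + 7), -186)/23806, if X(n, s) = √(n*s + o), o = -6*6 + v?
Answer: √16926/23806 ≈ 0.0054650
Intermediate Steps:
v = 36 (v = 8 + 4*(2 - 1*(-5)) = 8 + 4*(2 + 5) = 8 + 4*7 = 8 + 28 = 36)
o = 0 (o = -6*6 + 36 = -36 + 36 = 0)
X(n, s) = √(n*s) (X(n, s) = √(n*s + 0) = √(n*s))
X(-7*(6 + 7), -186)/23806 = √(-7*(6 + 7)*(-186))/23806 = √(-7*13*(-186))*(1/23806) = √(-91*(-186))*(1/23806) = √16926*(1/23806) = √16926/23806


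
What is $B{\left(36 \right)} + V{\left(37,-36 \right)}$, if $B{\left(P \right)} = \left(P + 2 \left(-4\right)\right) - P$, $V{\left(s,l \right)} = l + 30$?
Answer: $-14$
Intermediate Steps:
$V{\left(s,l \right)} = 30 + l$
$B{\left(P \right)} = -8$ ($B{\left(P \right)} = \left(P - 8\right) - P = \left(-8 + P\right) - P = -8$)
$B{\left(36 \right)} + V{\left(37,-36 \right)} = -8 + \left(30 - 36\right) = -8 - 6 = -14$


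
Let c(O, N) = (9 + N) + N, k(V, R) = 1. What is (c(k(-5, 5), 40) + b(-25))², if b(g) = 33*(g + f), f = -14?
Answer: 1435204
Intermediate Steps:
c(O, N) = 9 + 2*N
b(g) = -462 + 33*g (b(g) = 33*(g - 14) = 33*(-14 + g) = -462 + 33*g)
(c(k(-5, 5), 40) + b(-25))² = ((9 + 2*40) + (-462 + 33*(-25)))² = ((9 + 80) + (-462 - 825))² = (89 - 1287)² = (-1198)² = 1435204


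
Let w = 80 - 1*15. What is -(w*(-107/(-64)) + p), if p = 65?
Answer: -11115/64 ≈ -173.67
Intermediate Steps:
w = 65 (w = 80 - 15 = 65)
-(w*(-107/(-64)) + p) = -(65*(-107/(-64)) + 65) = -(65*(-107*(-1/64)) + 65) = -(65*(107/64) + 65) = -(6955/64 + 65) = -1*11115/64 = -11115/64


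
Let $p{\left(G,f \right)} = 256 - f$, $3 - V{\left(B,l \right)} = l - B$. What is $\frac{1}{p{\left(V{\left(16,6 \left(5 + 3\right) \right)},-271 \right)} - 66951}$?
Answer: $- \frac{1}{66424} \approx -1.5055 \cdot 10^{-5}$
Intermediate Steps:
$V{\left(B,l \right)} = 3 + B - l$ ($V{\left(B,l \right)} = 3 - \left(l - B\right) = 3 + \left(B - l\right) = 3 + B - l$)
$\frac{1}{p{\left(V{\left(16,6 \left(5 + 3\right) \right)},-271 \right)} - 66951} = \frac{1}{\left(256 - -271\right) - 66951} = \frac{1}{\left(256 + 271\right) - 66951} = \frac{1}{527 - 66951} = \frac{1}{-66424} = - \frac{1}{66424}$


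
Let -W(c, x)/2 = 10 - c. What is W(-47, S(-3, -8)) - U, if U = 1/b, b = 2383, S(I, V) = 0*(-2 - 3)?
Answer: -271663/2383 ≈ -114.00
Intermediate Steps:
S(I, V) = 0 (S(I, V) = 0*(-5) = 0)
W(c, x) = -20 + 2*c (W(c, x) = -2*(10 - c) = -20 + 2*c)
U = 1/2383 ≈ 0.00041964
W(-47, S(-3, -8)) - U = (-20 + 2*(-47)) - 1*1/2383 = (-20 - 94) - 1/2383 = -114 - 1/2383 = -271663/2383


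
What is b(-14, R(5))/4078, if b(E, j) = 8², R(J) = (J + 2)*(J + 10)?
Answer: 32/2039 ≈ 0.015694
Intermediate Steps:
R(J) = (2 + J)*(10 + J)
b(E, j) = 64
b(-14, R(5))/4078 = 64/4078 = 64*(1/4078) = 32/2039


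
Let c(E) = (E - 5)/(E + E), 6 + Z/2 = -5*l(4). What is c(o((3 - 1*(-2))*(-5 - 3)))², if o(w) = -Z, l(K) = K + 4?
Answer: 7569/33856 ≈ 0.22356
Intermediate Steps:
l(K) = 4 + K
Z = -92 (Z = -12 + 2*(-5*(4 + 4)) = -12 + 2*(-5*8) = -12 + 2*(-40) = -12 - 80 = -92)
o(w) = 92 (o(w) = -1*(-92) = 92)
c(E) = (-5 + E)/(2*E) (c(E) = (-5 + E)/((2*E)) = (-5 + E)*(1/(2*E)) = (-5 + E)/(2*E))
c(o((3 - 1*(-2))*(-5 - 3)))² = ((½)*(-5 + 92)/92)² = ((½)*(1/92)*87)² = (87/184)² = 7569/33856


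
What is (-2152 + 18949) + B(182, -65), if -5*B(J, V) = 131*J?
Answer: 60143/5 ≈ 12029.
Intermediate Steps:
B(J, V) = -131*J/5
(-2152 + 18949) + B(182, -65) = (-2152 + 18949) - 131/5*182 = 16797 - 23842/5 = 60143/5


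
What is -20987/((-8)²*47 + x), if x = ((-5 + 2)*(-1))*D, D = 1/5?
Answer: -104935/15043 ≈ -6.9757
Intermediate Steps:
D = ⅕ ≈ 0.20000
x = ⅗ (x = ((-5 + 2)*(-1))*(⅕) = -3*(-1)*(⅕) = 3*(⅕) = ⅗ ≈ 0.60000)
-20987/((-8)²*47 + x) = -20987/((-8)²*47 + ⅗) = -20987/(64*47 + ⅗) = -20987/(3008 + ⅗) = -20987/15043/5 = -20987*5/15043 = -104935/15043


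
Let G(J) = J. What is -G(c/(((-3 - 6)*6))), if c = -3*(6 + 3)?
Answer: -1/2 ≈ -0.50000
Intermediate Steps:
c = -27 (c = -3*9 = -27)
-G(c/(((-3 - 6)*6))) = -(-27)/((-3 - 6)*6) = -(-27)/((-9*6)) = -(-27)/(-54) = -(-27)*(-1)/54 = -1*1/2 = -1/2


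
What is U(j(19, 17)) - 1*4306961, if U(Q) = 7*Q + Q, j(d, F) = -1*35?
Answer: -4307241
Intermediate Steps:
j(d, F) = -35
U(Q) = 8*Q
U(j(19, 17)) - 1*4306961 = 8*(-35) - 1*4306961 = -280 - 4306961 = -4307241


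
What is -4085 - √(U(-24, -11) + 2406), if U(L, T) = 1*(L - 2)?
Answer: -4085 - 2*√595 ≈ -4133.8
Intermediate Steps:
U(L, T) = -2 + L (U(L, T) = 1*(-2 + L) = -2 + L)
-4085 - √(U(-24, -11) + 2406) = -4085 - √((-2 - 24) + 2406) = -4085 - √(-26 + 2406) = -4085 - √2380 = -4085 - 2*√595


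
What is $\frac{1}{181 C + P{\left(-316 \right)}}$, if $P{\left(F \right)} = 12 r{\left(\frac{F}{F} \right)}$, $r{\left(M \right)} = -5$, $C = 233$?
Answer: $\frac{1}{42113} \approx 2.3746 \cdot 10^{-5}$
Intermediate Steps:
$P{\left(F \right)} = -60$ ($P{\left(F \right)} = 12 \left(-5\right) = -60$)
$\frac{1}{181 C + P{\left(-316 \right)}} = \frac{1}{181 \cdot 233 - 60} = \frac{1}{42173 - 60} = \frac{1}{42113}$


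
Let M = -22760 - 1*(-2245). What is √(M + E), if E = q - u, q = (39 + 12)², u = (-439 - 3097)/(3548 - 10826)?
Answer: I*√237229372146/3639 ≈ 133.84*I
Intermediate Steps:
M = -20515 (M = -22760 + 2245 = -20515)
u = 1768/3639 (u = -3536/(-7278) = -3536*(-1/7278) = 1768/3639 ≈ 0.48585)
q = 2601 (q = 51² = 2601)
E = 9463271/3639 (E = 2601 - 1*1768/3639 = 2601 - 1768/3639 = 9463271/3639 ≈ 2600.5)
√(M + E) = √(-20515 + 9463271/3639) = √(-65190814/3639) = I*√237229372146/3639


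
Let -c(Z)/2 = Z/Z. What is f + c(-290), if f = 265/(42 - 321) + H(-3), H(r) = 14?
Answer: 3083/279 ≈ 11.050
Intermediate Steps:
f = 3641/279 (f = 265/(42 - 321) + 14 = 265/(-279) + 14 = 265*(-1/279) + 14 = -265/279 + 14 = 3641/279 ≈ 13.050)
c(Z) = -2 (c(Z) = -2*Z/Z = -2*1 = -2)
f + c(-290) = 3641/279 - 2 = 3083/279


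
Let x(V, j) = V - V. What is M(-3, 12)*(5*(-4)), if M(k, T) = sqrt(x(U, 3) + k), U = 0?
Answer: -20*I*sqrt(3) ≈ -34.641*I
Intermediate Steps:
x(V, j) = 0
M(k, T) = sqrt(k) (M(k, T) = sqrt(0 + k) = sqrt(k))
M(-3, 12)*(5*(-4)) = sqrt(-3)*(5*(-4)) = (I*sqrt(3))*(-20) = -20*I*sqrt(3)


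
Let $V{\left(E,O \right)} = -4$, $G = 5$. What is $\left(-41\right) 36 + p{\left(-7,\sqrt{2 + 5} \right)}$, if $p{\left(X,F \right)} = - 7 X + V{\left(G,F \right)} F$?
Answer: $-1427 - 4 \sqrt{7} \approx -1437.6$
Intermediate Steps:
$p{\left(X,F \right)} = - 7 X - 4 F$
$\left(-41\right) 36 + p{\left(-7,\sqrt{2 + 5} \right)} = \left(-41\right) 36 - \left(-49 + 4 \sqrt{2 + 5}\right) = -1476 + \left(49 - 4 \sqrt{7}\right) = -1427 - 4 \sqrt{7}$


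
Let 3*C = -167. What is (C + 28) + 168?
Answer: 421/3 ≈ 140.33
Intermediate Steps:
C = -167/3 (C = (⅓)*(-167) = -167/3 ≈ -55.667)
(C + 28) + 168 = (-167/3 + 28) + 168 = -83/3 + 168 = 421/3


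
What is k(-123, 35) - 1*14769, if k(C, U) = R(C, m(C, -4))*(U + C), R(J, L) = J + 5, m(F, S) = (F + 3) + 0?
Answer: -4385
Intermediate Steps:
m(F, S) = 3 + F (m(F, S) = (3 + F) + 0 = 3 + F)
R(J, L) = 5 + J
k(C, U) = (5 + C)*(C + U) (k(C, U) = (5 + C)*(U + C) = (5 + C)*(C + U))
k(-123, 35) - 1*14769 = (5 - 123)*(-123 + 35) - 1*14769 = -118*(-88) - 14769 = 10384 - 14769 = -4385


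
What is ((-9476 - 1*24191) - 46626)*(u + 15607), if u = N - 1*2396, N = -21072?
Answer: 631183273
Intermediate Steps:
u = -23468 (u = -21072 - 1*2396 = -21072 - 2396 = -23468)
((-9476 - 1*24191) - 46626)*(u + 15607) = ((-9476 - 1*24191) - 46626)*(-23468 + 15607) = ((-9476 - 24191) - 46626)*(-7861) = (-33667 - 46626)*(-7861) = -80293*(-7861) = 631183273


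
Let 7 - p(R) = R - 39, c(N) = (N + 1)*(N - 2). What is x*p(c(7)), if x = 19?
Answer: 114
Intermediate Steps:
c(N) = (1 + N)*(-2 + N)
p(R) = 46 - R (p(R) = 7 - (R - 39) = 7 - (-39 + R) = 7 + (39 - R) = 46 - R)
x*p(c(7)) = 19*(46 - (-2 + 7² - 1*7)) = 19*(46 - (-2 + 49 - 7)) = 19*(46 - 1*40) = 19*(46 - 40) = 19*6 = 114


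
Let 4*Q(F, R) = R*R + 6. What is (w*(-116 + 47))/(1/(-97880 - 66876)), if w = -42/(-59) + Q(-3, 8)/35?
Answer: 812823726/59 ≈ 1.3777e+7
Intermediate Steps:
Q(F, R) = 3/2 + R**2/4 (Q(F, R) = (R*R + 6)/4 = (R**2 + 6)/4 = (6 + R**2)/4 = 3/2 + R**2/4)
w = 143/118 (w = -42/(-59) + (3/2 + (1/4)*8**2)/35 = -42*(-1/59) + (3/2 + (1/4)*64)*(1/35) = 42/59 + (3/2 + 16)*(1/35) = 42/59 + (35/2)*(1/35) = 42/59 + 1/2 = 143/118 ≈ 1.2119)
(w*(-116 + 47))/(1/(-97880 - 66876)) = (143*(-116 + 47)/118)/(1/(-97880 - 66876)) = ((143/118)*(-69))/(1/(-164756)) = -9867/(118*(-1/164756)) = -9867/118*(-164756) = 812823726/59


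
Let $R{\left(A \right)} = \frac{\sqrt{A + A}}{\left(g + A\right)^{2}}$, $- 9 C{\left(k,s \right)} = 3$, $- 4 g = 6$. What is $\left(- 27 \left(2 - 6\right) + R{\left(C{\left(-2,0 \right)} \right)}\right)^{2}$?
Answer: $\frac{170771760}{14641} + \frac{2592 i \sqrt{6}}{121} \approx 11664.0 + 52.472 i$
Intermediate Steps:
$g = - \frac{3}{2}$ ($g = \left(- \frac{1}{4}\right) 6 = - \frac{3}{2} \approx -1.5$)
$C{\left(k,s \right)} = - \frac{1}{3}$ ($C{\left(k,s \right)} = \left(- \frac{1}{9}\right) 3 = - \frac{1}{3}$)
$R{\left(A \right)} = \frac{\sqrt{2} \sqrt{A}}{\left(- \frac{3}{2} + A\right)^{2}}$ ($R{\left(A \right)} = \frac{\sqrt{A + A}}{\left(- \frac{3}{2} + A\right)^{2}} = \frac{\sqrt{2 A}}{\left(- \frac{3}{2} + A\right)^{2}} = \frac{\sqrt{2} \sqrt{A}}{\left(- \frac{3}{2} + A\right)^{2}}$)
$\left(- 27 \left(2 - 6\right) + R{\left(C{\left(-2,0 \right)} \right)}\right)^{2} = \left(- 27 \left(2 - 6\right) + \frac{4 \sqrt{2} \sqrt{- \frac{1}{3}}}{\left(-3 + 2 \left(- \frac{1}{3}\right)\right)^{2}}\right)^{2} = \left(\left(-27\right) \left(-4\right) + \frac{4 \sqrt{2} \frac{i \sqrt{3}}{3}}{\left(-3 - \frac{2}{3}\right)^{2}}\right)^{2} = \left(108 + \frac{4 \sqrt{2} \frac{i \sqrt{3}}{3}}{\frac{121}{9}}\right)^{2} = \left(108 + 4 \sqrt{2} \frac{i \sqrt{3}}{3} \cdot \frac{9}{121}\right)^{2} = \left(108 + \frac{12 i \sqrt{6}}{121}\right)^{2}$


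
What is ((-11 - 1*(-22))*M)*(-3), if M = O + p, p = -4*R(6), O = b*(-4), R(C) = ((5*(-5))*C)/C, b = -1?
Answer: -3432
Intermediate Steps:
R(C) = -25 (R(C) = (-25*C)/C = -25)
O = 4 (O = -1*(-4) = 4)
p = 100 (p = -4*(-25) = 100)
M = 104 (M = 4 + 100 = 104)
((-11 - 1*(-22))*M)*(-3) = ((-11 - 1*(-22))*104)*(-3) = ((-11 + 22)*104)*(-3) = (11*104)*(-3) = 1144*(-3) = -3432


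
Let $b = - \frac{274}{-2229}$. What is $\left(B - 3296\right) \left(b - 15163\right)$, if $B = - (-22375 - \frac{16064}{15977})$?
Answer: $- \frac{3434346874230697}{11870911} \approx -2.8931 \cdot 10^{8}$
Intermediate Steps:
$b = \frac{274}{2229}$ ($b = \left(-274\right) \left(- \frac{1}{2229}\right) = \frac{274}{2229} \approx 0.12293$)
$B = \frac{357501439}{15977}$ ($B = - (-22375 - \frac{16064}{15977}) = \left(-1\right) \left(- \frac{357501439}{15977}\right) = \frac{357501439}{15977} \approx 22376.0$)
$\left(B - 3296\right) \left(b - 15163\right) = \left(\frac{357501439}{15977} - 3296\right) \left(\frac{274}{2229} - 15163\right) = \frac{304841247}{15977} \left(- \frac{33798053}{2229}\right) = - \frac{3434346874230697}{11870911}$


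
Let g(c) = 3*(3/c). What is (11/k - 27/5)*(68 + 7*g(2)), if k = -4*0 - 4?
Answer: -32437/40 ≈ -810.92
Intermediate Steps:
g(c) = 9/c
k = -4 (k = 0 - 4 = -4)
(11/k - 27/5)*(68 + 7*g(2)) = (11/(-4) - 27/5)*(68 + 7*(9/2)) = (11*(-¼) - 27*⅕)*(68 + 7*(9*(½))) = (-11/4 - 27/5)*(68 + 7*(9/2)) = -163*(68 + 63/2)/20 = -163/20*199/2 = -32437/40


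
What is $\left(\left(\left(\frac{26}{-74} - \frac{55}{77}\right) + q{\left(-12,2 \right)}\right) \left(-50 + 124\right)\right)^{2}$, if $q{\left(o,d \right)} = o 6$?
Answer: $\frac{1432471104}{49} \approx 2.9234 \cdot 10^{7}$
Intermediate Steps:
$q{\left(o,d \right)} = 6 o$
$\left(\left(\left(\frac{26}{-74} - \frac{55}{77}\right) + q{\left(-12,2 \right)}\right) \left(-50 + 124\right)\right)^{2} = \left(\left(\left(\frac{26}{-74} - \frac{55}{77}\right) + 6 \left(-12\right)\right) \left(-50 + 124\right)\right)^{2} = \left(\left(\left(26 \left(- \frac{1}{74}\right) - \frac{5}{7}\right) - 72\right) 74\right)^{2} = \left(\left(\left(- \frac{13}{37} - \frac{5}{7}\right) - 72\right) 74\right)^{2} = \left(\left(- \frac{276}{259} - 72\right) 74\right)^{2} = \left(\left(- \frac{18924}{259}\right) 74\right)^{2} = \left(- \frac{37848}{7}\right)^{2} = \frac{1432471104}{49}$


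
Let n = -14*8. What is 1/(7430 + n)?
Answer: 1/7318 ≈ 0.00013665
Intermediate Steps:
n = -112 (n = -1*112 = -112)
1/(7430 + n) = 1/(7430 - 112) = 1/7318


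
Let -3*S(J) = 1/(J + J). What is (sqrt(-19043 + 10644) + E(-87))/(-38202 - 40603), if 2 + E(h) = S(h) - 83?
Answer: 44369/41136210 - I*sqrt(8399)/78805 ≈ 0.0010786 - 0.0011629*I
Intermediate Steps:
S(J) = -1/(6*J) (S(J) = -1/(3*(J + J)) = -1/(2*J)/3 = -1/(6*J))
E(h) = -85 - 1/(6*h) (E(h) = -2 + (-1/(6*h) - 83) = -2 + (-83 - 1/(6*h)) = -85 - 1/(6*h))
(sqrt(-19043 + 10644) + E(-87))/(-38202 - 40603) = (sqrt(-19043 + 10644) + (-85 - 1/6/(-87)))/(-38202 - 40603) = (sqrt(-8399) + (-85 - 1/6*(-1/87)))/(-78805) = (I*sqrt(8399) + (-85 + 1/522))*(-1/78805) = (I*sqrt(8399) - 44369/522)*(-1/78805) = (-44369/522 + I*sqrt(8399))*(-1/78805) = 44369/41136210 - I*sqrt(8399)/78805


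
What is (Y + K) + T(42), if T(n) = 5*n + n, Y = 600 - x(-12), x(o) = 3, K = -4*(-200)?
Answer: 1649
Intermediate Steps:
K = 800
Y = 597 (Y = 600 - 1*3 = 600 - 3 = 597)
T(n) = 6*n
(Y + K) + T(42) = (597 + 800) + 6*42 = 1397 + 252 = 1649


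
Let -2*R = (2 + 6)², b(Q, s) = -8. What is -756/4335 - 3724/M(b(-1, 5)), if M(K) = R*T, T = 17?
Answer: 77119/11560 ≈ 6.6712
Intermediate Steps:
R = -32 (R = -(2 + 6)²/2 = -½*8² = -½*64 = -32)
M(K) = -544 (M(K) = -32*17 = -544)
-756/4335 - 3724/M(b(-1, 5)) = -756/4335 - 3724/(-544) = -756*1/4335 - 3724*(-1/544) = -252/1445 + 931/136 = 77119/11560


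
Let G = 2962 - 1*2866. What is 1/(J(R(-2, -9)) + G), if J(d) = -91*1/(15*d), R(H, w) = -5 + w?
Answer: 30/2893 ≈ 0.010370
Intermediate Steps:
J(d) = -91/(15*d) (J(d) = -91*1/(15*d) = -91/(15*d))
G = 96 (G = 2962 - 2866 = 96)
1/(J(R(-2, -9)) + G) = 1/(-91/(15*(-5 - 9)) + 96) = 1/(-91/15/(-14) + 96) = 1/(-91/15*(-1/14) + 96) = 1/(13/30 + 96) = 1/(2893/30) = 30/2893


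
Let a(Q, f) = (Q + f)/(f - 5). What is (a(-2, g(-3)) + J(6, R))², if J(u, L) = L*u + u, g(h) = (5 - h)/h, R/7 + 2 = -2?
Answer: 13778944/529 ≈ 26047.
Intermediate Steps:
R = -28 (R = -14 + 7*(-2) = -14 - 14 = -28)
g(h) = (5 - h)/h
J(u, L) = u + L*u
a(Q, f) = (Q + f)/(-5 + f)
(a(-2, g(-3)) + J(6, R))² = ((-2 + (5 - 1*(-3))/(-3))/(-5 + (5 - 1*(-3))/(-3)) + 6*(1 - 28))² = ((-2 - (5 + 3)/3)/(-5 - (5 + 3)/3) + 6*(-27))² = ((-2 - ⅓*8)/(-5 - ⅓*8) - 162)² = ((-2 - 8/3)/(-5 - 8/3) - 162)² = (-14/3/(-23/3) - 162)² = (-3/23*(-14/3) - 162)² = (14/23 - 162)² = (-3712/23)² = 13778944/529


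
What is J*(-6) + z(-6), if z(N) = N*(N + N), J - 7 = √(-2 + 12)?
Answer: 30 - 6*√10 ≈ 11.026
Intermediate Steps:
J = 7 + √10 (J = 7 + √(-2 + 12) = 7 + √10 ≈ 10.162)
z(N) = 2*N² (z(N) = N*(2*N) = 2*N²)
J*(-6) + z(-6) = (7 + √10)*(-6) + 2*(-6)² = (-42 - 6*√10) + 2*36 = (-42 - 6*√10) + 72 = 30 - 6*√10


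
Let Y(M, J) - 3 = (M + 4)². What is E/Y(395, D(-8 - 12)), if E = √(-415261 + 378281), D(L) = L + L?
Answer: 43*I*√5/79602 ≈ 0.0012079*I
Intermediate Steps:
D(L) = 2*L
E = 86*I*√5 (E = √(-36980) = 86*I*√5 ≈ 192.3*I)
Y(M, J) = 3 + (4 + M)² (Y(M, J) = 3 + (M + 4)² = 3 + (4 + M)²)
E/Y(395, D(-8 - 12)) = (86*I*√5)/(3 + (4 + 395)²) = (86*I*√5)/(3 + 399²) = (86*I*√5)/(3 + 159201) = (86*I*√5)/159204 = (86*I*√5)*(1/159204) = 43*I*√5/79602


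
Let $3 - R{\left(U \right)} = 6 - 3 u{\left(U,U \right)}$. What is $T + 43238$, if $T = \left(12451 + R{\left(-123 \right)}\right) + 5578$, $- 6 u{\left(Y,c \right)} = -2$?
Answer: $61265$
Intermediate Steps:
$u{\left(Y,c \right)} = \frac{1}{3}$ ($u{\left(Y,c \right)} = \left(- \frac{1}{6}\right) \left(-2\right) = \frac{1}{3}$)
$R{\left(U \right)} = -2$ ($R{\left(U \right)} = 3 - \left(6 - 1\right) = 3 - 5 = -2$)
$T = 18027$ ($T = \left(12451 - 2\right) + 5578 = 12449 + 5578 = 18027$)
$T + 43238 = 18027 + 43238 = 61265$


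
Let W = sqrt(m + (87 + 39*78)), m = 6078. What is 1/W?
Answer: sqrt(1023)/3069 ≈ 0.010422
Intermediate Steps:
W = 3*sqrt(1023) (W = sqrt(6078 + (87 + 39*78)) = sqrt(6078 + (87 + 3042)) = sqrt(6078 + 3129) = sqrt(9207) = 3*sqrt(1023) ≈ 95.953)
1/W = 1/(3*sqrt(1023)) = sqrt(1023)/3069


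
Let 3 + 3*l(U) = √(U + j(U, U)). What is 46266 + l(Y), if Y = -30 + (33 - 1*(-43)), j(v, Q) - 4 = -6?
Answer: 46265 + 2*√11/3 ≈ 46267.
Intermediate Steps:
j(v, Q) = -2 (j(v, Q) = 4 - 6 = -2)
Y = 46 (Y = -30 + (33 + 43) = -30 + 76 = 46)
l(U) = -1 + √(-2 + U)/3 (l(U) = -1 + √(U - 2)/3 = -1 + √(-2 + U)/3)
46266 + l(Y) = 46266 + (-1 + √(-2 + 46)/3) = 46266 + (-1 + √44/3) = 46266 + (-1 + (2*√11)/3) = 46266 + (-1 + 2*√11/3) = 46265 + 2*√11/3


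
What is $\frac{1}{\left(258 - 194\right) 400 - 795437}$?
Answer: $- \frac{1}{769837} \approx -1.299 \cdot 10^{-6}$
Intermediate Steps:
$\frac{1}{\left(258 - 194\right) 400 - 795437} = \frac{1}{64 \cdot 400 - 795437} = \frac{1}{25600 - 795437} = \frac{1}{-769837} = - \frac{1}{769837}$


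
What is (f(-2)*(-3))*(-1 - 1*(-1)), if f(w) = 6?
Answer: 0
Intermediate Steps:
(f(-2)*(-3))*(-1 - 1*(-1)) = (6*(-3))*(-1 - 1*(-1)) = -18*(-1 + 1) = -18*0 = 0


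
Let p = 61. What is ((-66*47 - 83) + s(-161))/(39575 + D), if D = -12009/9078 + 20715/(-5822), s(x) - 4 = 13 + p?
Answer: -13684293701/174280376961 ≈ -0.078519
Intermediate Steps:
s(x) = 78 (s(x) = 4 + (13 + 61) = 4 + 74 = 78)
D = -21497264/4404343 (D = -12009*1/9078 + 20715*(-1/5822) = -4003/3026 - 20715/5822 = -21497264/4404343 ≈ -4.8809)
((-66*47 - 83) + s(-161))/(39575 + D) = ((-66*47 - 83) + 78)/(39575 - 21497264/4404343) = ((-3102 - 83) + 78)/(174280376961/4404343) = (-3185 + 78)*(4404343/174280376961) = -3107*4404343/174280376961 = -13684293701/174280376961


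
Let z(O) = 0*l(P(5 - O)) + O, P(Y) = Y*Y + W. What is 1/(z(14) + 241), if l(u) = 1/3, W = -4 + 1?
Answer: 1/255 ≈ 0.0039216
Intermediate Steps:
W = -3
P(Y) = -3 + Y² (P(Y) = Y*Y - 3 = Y² - 3 = -3 + Y²)
l(u) = ⅓
z(O) = O (z(O) = 0*(⅓) + O = 0 + O = O)
1/(z(14) + 241) = 1/(14 + 241) = 1/255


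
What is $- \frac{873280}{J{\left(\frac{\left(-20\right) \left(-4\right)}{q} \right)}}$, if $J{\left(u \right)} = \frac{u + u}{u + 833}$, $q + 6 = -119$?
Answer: $567877610$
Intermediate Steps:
$q = -125$ ($q = -6 - 119 = -125$)
$J{\left(u \right)} = \frac{2 u}{833 + u}$
$- \frac{873280}{J{\left(\frac{\left(-20\right) \left(-4\right)}{q} \right)}} = - \frac{873280}{2 \frac{\left(-20\right) \left(-4\right)}{-125} \frac{1}{833 + \frac{\left(-20\right) \left(-4\right)}{-125}}} = - \frac{873280}{2 \cdot 80 \left(- \frac{1}{125}\right) \frac{1}{833 + 80 \left(- \frac{1}{125}\right)}} = - \frac{873280}{2 \left(- \frac{16}{25}\right) \frac{1}{833 - \frac{16}{25}}} = - \frac{873280}{2 \left(- \frac{16}{25}\right) \frac{1}{\frac{20809}{25}}} = - \frac{873280}{2 \left(- \frac{16}{25}\right) \frac{25}{20809}} = - \frac{873280}{- \frac{32}{20809}} = \left(-873280\right) \left(- \frac{20809}{32}\right) = 567877610$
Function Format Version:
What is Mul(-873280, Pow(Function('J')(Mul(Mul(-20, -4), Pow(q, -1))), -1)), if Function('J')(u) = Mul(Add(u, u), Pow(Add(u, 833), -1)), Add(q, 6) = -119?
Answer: 567877610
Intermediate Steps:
q = -125 (q = Add(-6, -119) = -125)
Function('J')(u) = Mul(2, u, Pow(Add(833, u), -1)) (Function('J')(u) = Mul(Mul(2, u), Pow(Add(833, u), -1)) = Mul(2, u, Pow(Add(833, u), -1)))
Mul(-873280, Pow(Function('J')(Mul(Mul(-20, -4), Pow(q, -1))), -1)) = Mul(-873280, Pow(Mul(2, Mul(Mul(-20, -4), Pow(-125, -1)), Pow(Add(833, Mul(Mul(-20, -4), Pow(-125, -1))), -1)), -1)) = Mul(-873280, Pow(Mul(2, Mul(80, Rational(-1, 125)), Pow(Add(833, Mul(80, Rational(-1, 125))), -1)), -1)) = Mul(-873280, Pow(Mul(2, Rational(-16, 25), Pow(Add(833, Rational(-16, 25)), -1)), -1)) = Mul(-873280, Pow(Mul(2, Rational(-16, 25), Pow(Rational(20809, 25), -1)), -1)) = Mul(-873280, Pow(Mul(2, Rational(-16, 25), Rational(25, 20809)), -1)) = Mul(-873280, Pow(Rational(-32, 20809), -1)) = Mul(-873280, Rational(-20809, 32)) = 567877610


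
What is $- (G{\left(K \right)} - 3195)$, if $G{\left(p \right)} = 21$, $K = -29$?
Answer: $3174$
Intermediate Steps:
$- (G{\left(K \right)} - 3195) = - (21 - 3195) = \left(-1\right) \left(-3174\right) = 3174$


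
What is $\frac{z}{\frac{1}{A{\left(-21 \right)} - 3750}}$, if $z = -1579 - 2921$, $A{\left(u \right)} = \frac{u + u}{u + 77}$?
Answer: $16878375$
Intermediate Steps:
$A{\left(u \right)} = \frac{2 u}{77 + u}$
$z = -4500$
$\frac{z}{\frac{1}{A{\left(-21 \right)} - 3750}} = - \frac{4500}{\frac{1}{2 \left(-21\right) \frac{1}{77 - 21} - 3750}} = - \frac{4500}{\frac{1}{2 \left(-21\right) \frac{1}{56} - 3750}} = - \frac{4500}{\frac{1}{- \frac{3}{4} - 3750}} = - \frac{4500}{\frac{1}{- \frac{15003}{4}}} = - \frac{4500}{- \frac{4}{15003}} = \left(-4500\right) \left(- \frac{15003}{4}\right) = 16878375$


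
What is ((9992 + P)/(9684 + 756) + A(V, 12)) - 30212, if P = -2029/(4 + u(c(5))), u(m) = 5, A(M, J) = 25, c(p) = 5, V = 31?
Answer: -97802849/3240 ≈ -30186.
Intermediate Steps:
P = -2029/9 (P = -2029/(4 + 5) = -2029/9 ≈ -225.44)
((9992 + P)/(9684 + 756) + A(V, 12)) - 30212 = ((9992 - 2029/9)/(9684 + 756) + 25) - 30212 = ((87899/9)/10440 + 25) - 30212 = ((87899/9)*(1/10440) + 25) - 30212 = (3031/3240 + 25) - 30212 = 84031/3240 - 30212 = -97802849/3240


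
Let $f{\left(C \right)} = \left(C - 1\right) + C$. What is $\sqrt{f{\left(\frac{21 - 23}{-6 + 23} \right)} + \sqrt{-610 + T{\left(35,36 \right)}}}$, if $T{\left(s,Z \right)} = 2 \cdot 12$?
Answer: $\frac{\sqrt{-357 + 289 i \sqrt{586}}}{17} \approx 3.3914 + 3.5689 i$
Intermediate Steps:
$T{\left(s,Z \right)} = 24$
$f{\left(C \right)} = -1 + 2 C$ ($f{\left(C \right)} = \left(-1 + C\right) + C = -1 + 2 C$)
$\sqrt{f{\left(\frac{21 - 23}{-6 + 23} \right)} + \sqrt{-610 + T{\left(35,36 \right)}}} = \sqrt{\left(-1 + 2 \frac{21 - 23}{-6 + 23}\right) + \sqrt{-610 + 24}} = \sqrt{\left(-1 + 2 \left(- \frac{2}{17}\right)\right) + \sqrt{-586}} = \sqrt{\left(-1 + 2 \left(\left(-2\right) \frac{1}{17}\right)\right) + i \sqrt{586}} = \sqrt{\left(-1 + 2 \left(- \frac{2}{17}\right)\right) + i \sqrt{586}} = \sqrt{\left(-1 - \frac{4}{17}\right) + i \sqrt{586}} = \sqrt{- \frac{21}{17} + i \sqrt{586}}$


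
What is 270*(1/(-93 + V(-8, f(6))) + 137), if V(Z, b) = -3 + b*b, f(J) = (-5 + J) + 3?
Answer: 295893/8 ≈ 36987.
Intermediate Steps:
f(J) = -2 + J
V(Z, b) = -3 + b**2
270*(1/(-93 + V(-8, f(6))) + 137) = 270*(1/(-93 + (-3 + (-2 + 6)**2)) + 137) = 270*(1/(-93 + (-3 + 4**2)) + 137) = 270*(1/(-93 + (-3 + 16)) + 137) = 270*(1/(-93 + 13) + 137) = 270*(1/(-80) + 137) = 270*(-1/80 + 137) = 270*(10959/80) = 295893/8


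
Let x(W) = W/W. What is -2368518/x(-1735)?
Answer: -2368518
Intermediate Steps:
x(W) = 1
-2368518/x(-1735) = -2368518/1 = -2368518*1 = -2368518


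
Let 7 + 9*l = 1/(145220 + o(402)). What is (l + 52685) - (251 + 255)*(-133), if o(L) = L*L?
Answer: 331320828161/2761416 ≈ 1.1998e+5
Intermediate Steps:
o(L) = L²
l = -2147767/2761416 (l = -7/9 + 1/(9*(145220 + 402²)) = -7/9 + 1/(9*(145220 + 161604)) = -7/9 + (⅑)/306824 = -7/9 + (⅑)*(1/306824) = -7/9 + 1/2761416 = -2147767/2761416 ≈ -0.77778)
(l + 52685) - (251 + 255)*(-133) = (-2147767/2761416 + 52685) - (251 + 255)*(-133) = 145483054193/2761416 - 506*(-133) = 145483054193/2761416 - 1*(-67298) = 145483054193/2761416 + 67298 = 331320828161/2761416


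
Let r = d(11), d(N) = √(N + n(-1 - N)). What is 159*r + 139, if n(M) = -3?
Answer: 139 + 318*√2 ≈ 588.72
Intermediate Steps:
d(N) = √(-3 + N) (d(N) = √(N - 3) = √(-3 + N))
r = 2*√2 (r = √(-3 + 11) = √8 = 2*√2 ≈ 2.8284)
159*r + 139 = 159*(2*√2) + 139 = 318*√2 + 139 = 139 + 318*√2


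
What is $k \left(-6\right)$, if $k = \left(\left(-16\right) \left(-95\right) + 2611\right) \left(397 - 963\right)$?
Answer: $14028876$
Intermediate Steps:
$k = -2338146$ ($k = \left(1520 + 2611\right) \left(-566\right) = 4131 \left(-566\right) = -2338146$)
$k \left(-6\right) = \left(-2338146\right) \left(-6\right) = 14028876$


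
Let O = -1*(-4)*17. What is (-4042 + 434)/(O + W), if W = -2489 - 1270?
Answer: 3608/3691 ≈ 0.97751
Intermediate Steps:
W = -3759
O = 68 (O = 4*17 = 68)
(-4042 + 434)/(O + W) = (-4042 + 434)/(68 - 3759) = -3608/(-3691) = -3608*(-1/3691) = 3608/3691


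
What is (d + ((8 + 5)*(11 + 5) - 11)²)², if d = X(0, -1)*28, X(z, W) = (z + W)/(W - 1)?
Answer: 1507225329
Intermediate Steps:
X(z, W) = (W + z)/(-1 + W)
d = 14 (d = ((-1 + 0)/(-1 - 1))*28 = (-1/(-2))*28 = -½*(-1)*28 = (½)*28 = 14)
(d + ((8 + 5)*(11 + 5) - 11)²)² = (14 + ((8 + 5)*(11 + 5) - 11)²)² = (14 + (13*16 - 11)²)² = (14 + (208 - 11)²)² = (14 + 197²)² = (14 + 38809)² = 38823² = 1507225329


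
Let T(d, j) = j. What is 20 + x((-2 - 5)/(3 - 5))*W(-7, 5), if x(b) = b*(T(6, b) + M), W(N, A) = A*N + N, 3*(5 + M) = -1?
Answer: 579/2 ≈ 289.50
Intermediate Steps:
M = -16/3 (M = -5 + (1/3)*(-1) = -5 - 1/3 = -16/3 ≈ -5.3333)
W(N, A) = N + A*N
x(b) = b*(-16/3 + b) (x(b) = b*(b - 16/3) = b*(-16/3 + b))
20 + x((-2 - 5)/(3 - 5))*W(-7, 5) = 20 + (((-2 - 5)/(3 - 5))*(-16 + 3*((-2 - 5)/(3 - 5)))/3)*(-7*(1 + 5)) = 20 + ((-7/(-2))*(-16 + 3*(-7/(-2)))/3)*(-7*6) = 20 + ((-7*(-1/2))*(-16 + 3*(-7*(-1/2)))/3)*(-42) = 20 + ((1/3)*(7/2)*(-16 + 3*(7/2)))*(-42) = 20 + ((1/3)*(7/2)*(-16 + 21/2))*(-42) = 20 + ((1/3)*(7/2)*(-11/2))*(-42) = 20 - 77/12*(-42) = 20 + 539/2 = 579/2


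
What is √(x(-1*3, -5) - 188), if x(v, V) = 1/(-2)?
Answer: I*√754/2 ≈ 13.73*I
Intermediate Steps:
x(v, V) = -½
√(x(-1*3, -5) - 188) = √(-½ - 188) = √(-377/2) = I*√754/2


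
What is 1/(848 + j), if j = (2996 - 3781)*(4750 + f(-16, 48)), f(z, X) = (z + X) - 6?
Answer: -1/3748312 ≈ -2.6679e-7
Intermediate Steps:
f(z, X) = -6 + X + z (f(z, X) = (X + z) - 6 = -6 + X + z)
j = -3749160 (j = (2996 - 3781)*(4750 + (-6 + 48 - 16)) = -785*(4750 + 26) = -785*4776 = -3749160)
1/(848 + j) = 1/(848 - 3749160) = 1/(-3748312) = -1/3748312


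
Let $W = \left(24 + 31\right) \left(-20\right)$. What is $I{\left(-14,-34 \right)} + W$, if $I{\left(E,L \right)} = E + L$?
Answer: $-1148$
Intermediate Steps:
$W = -1100$ ($W = 55 \left(-20\right) = -1100$)
$I{\left(-14,-34 \right)} + W = \left(-14 - 34\right) - 1100 = -48 - 1100 = -1148$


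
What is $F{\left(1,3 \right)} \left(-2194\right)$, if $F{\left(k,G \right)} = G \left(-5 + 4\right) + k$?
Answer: $4388$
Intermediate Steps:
$F{\left(k,G \right)} = k - G$ ($F{\left(k,G \right)} = G \left(-1\right) + k = - G + k = k - G$)
$F{\left(1,3 \right)} \left(-2194\right) = \left(1 - 3\right) \left(-2194\right) = \left(-2\right) \left(-2194\right) = 4388$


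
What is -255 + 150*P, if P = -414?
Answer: -62355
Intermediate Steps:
-255 + 150*P = -255 + 150*(-414) = -255 - 62100 = -62355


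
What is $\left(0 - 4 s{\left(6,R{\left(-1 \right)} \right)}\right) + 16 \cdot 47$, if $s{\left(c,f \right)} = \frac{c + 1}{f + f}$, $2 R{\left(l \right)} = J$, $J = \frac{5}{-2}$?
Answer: $\frac{3816}{5} \approx 763.2$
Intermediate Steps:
$J = - \frac{5}{2}$ ($J = 5 \left(- \frac{1}{2}\right) = - \frac{5}{2} \approx -2.5$)
$R{\left(l \right)} = - \frac{5}{4}$ ($R{\left(l \right)} = \frac{1}{2} \left(- \frac{5}{2}\right) = - \frac{5}{4}$)
$s{\left(c,f \right)} = \frac{1 + c}{2 f}$
$\left(0 - 4 s{\left(6,R{\left(-1 \right)} \right)}\right) + 16 \cdot 47 = \left(0 - 4 \frac{1 + 6}{2 \left(- \frac{5}{4}\right)}\right) + 16 \cdot 47 = \left(0 - 4 \cdot \frac{1}{2} \left(- \frac{4}{5}\right) 7\right) + 752 = \left(0 - - \frac{56}{5}\right) + 752 = \left(0 + \frac{56}{5}\right) + 752 = \frac{56}{5} + 752 = \frac{3816}{5}$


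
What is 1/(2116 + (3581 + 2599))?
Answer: 1/8296 ≈ 0.00012054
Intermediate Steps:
1/(2116 + (3581 + 2599)) = 1/(2116 + 6180) = 1/8296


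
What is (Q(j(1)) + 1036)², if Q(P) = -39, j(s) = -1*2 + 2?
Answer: 994009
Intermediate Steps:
j(s) = 0 (j(s) = -2 + 2 = 0)
(Q(j(1)) + 1036)² = (-39 + 1036)² = 997² = 994009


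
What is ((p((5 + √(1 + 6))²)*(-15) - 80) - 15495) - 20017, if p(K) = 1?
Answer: -35607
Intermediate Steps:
((p((5 + √(1 + 6))²)*(-15) - 80) - 15495) - 20017 = ((1*(-15) - 80) - 15495) - 20017 = ((-15 - 80) - 15495) - 20017 = (-95 - 15495) - 20017 = -15590 - 20017 = -35607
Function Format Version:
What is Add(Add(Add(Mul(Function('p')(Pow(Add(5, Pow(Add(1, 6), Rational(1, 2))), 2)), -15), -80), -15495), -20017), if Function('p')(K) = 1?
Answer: -35607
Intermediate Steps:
Add(Add(Add(Mul(Function('p')(Pow(Add(5, Pow(Add(1, 6), Rational(1, 2))), 2)), -15), -80), -15495), -20017) = Add(Add(Add(Mul(1, -15), -80), -15495), -20017) = Add(Add(Add(-15, -80), -15495), -20017) = Add(Add(-95, -15495), -20017) = Add(-15590, -20017) = -35607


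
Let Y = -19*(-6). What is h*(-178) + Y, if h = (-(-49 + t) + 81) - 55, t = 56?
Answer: -3268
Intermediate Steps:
Y = 114
h = 19 (h = (-(-49 + 56) + 81) - 55 = (-1*7 + 81) - 55 = (-7 + 81) - 55 = 74 - 55 = 19)
h*(-178) + Y = 19*(-178) + 114 = -3382 + 114 = -3268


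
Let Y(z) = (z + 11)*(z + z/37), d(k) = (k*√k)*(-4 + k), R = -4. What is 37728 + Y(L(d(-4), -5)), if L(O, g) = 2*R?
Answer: 1395024/37 ≈ 37703.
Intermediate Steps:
d(k) = k^(3/2)*(-4 + k)
L(O, g) = -8 (L(O, g) = 2*(-4) = -8)
Y(z) = 38*z*(11 + z)/37 (Y(z) = (11 + z)*(z + z*(1/37)) = (11 + z)*(z + z/37) = (11 + z)*(38*z/37) = 38*z*(11 + z)/37)
37728 + Y(L(d(-4), -5)) = 37728 + (38/37)*(-8)*(11 - 8) = 37728 + (38/37)*(-8)*3 = 37728 - 912/37 = 1395024/37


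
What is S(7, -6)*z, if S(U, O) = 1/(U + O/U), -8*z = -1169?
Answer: 8183/344 ≈ 23.788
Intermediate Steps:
z = 1169/8 (z = -⅛*(-1169) = 1169/8 ≈ 146.13)
S(7, -6)*z = (7/(-6 + 7²))*(1169/8) = (7/(-6 + 49))*(1169/8) = (7/43)*(1169/8) = 8183/344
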